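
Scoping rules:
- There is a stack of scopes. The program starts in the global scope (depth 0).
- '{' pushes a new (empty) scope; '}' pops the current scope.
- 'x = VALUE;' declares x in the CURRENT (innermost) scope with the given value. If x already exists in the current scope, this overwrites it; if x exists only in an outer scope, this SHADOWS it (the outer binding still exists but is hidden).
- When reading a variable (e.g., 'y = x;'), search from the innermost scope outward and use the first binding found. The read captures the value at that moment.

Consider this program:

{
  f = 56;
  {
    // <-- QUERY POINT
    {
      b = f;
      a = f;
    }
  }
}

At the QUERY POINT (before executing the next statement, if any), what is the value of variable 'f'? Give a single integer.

Answer: 56

Derivation:
Step 1: enter scope (depth=1)
Step 2: declare f=56 at depth 1
Step 3: enter scope (depth=2)
Visible at query point: f=56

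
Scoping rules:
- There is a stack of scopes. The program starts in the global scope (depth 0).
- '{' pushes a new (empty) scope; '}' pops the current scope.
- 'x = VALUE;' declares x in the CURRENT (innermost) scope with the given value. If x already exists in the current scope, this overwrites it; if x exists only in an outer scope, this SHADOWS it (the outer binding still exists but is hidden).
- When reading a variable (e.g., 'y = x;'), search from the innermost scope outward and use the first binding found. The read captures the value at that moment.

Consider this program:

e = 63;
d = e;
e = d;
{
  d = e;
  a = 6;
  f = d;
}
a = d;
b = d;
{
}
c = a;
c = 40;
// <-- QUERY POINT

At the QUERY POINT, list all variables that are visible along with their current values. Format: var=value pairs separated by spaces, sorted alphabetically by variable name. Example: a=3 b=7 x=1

Answer: a=63 b=63 c=40 d=63 e=63

Derivation:
Step 1: declare e=63 at depth 0
Step 2: declare d=(read e)=63 at depth 0
Step 3: declare e=(read d)=63 at depth 0
Step 4: enter scope (depth=1)
Step 5: declare d=(read e)=63 at depth 1
Step 6: declare a=6 at depth 1
Step 7: declare f=(read d)=63 at depth 1
Step 8: exit scope (depth=0)
Step 9: declare a=(read d)=63 at depth 0
Step 10: declare b=(read d)=63 at depth 0
Step 11: enter scope (depth=1)
Step 12: exit scope (depth=0)
Step 13: declare c=(read a)=63 at depth 0
Step 14: declare c=40 at depth 0
Visible at query point: a=63 b=63 c=40 d=63 e=63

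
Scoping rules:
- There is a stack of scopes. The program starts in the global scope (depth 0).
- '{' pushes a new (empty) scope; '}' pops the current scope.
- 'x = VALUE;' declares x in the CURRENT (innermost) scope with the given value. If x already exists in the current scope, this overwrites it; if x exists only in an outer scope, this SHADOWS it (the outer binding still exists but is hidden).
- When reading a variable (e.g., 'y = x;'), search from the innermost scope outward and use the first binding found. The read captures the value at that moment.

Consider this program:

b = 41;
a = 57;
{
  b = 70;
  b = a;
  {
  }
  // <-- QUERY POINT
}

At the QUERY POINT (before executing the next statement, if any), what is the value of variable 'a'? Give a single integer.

Step 1: declare b=41 at depth 0
Step 2: declare a=57 at depth 0
Step 3: enter scope (depth=1)
Step 4: declare b=70 at depth 1
Step 5: declare b=(read a)=57 at depth 1
Step 6: enter scope (depth=2)
Step 7: exit scope (depth=1)
Visible at query point: a=57 b=57

Answer: 57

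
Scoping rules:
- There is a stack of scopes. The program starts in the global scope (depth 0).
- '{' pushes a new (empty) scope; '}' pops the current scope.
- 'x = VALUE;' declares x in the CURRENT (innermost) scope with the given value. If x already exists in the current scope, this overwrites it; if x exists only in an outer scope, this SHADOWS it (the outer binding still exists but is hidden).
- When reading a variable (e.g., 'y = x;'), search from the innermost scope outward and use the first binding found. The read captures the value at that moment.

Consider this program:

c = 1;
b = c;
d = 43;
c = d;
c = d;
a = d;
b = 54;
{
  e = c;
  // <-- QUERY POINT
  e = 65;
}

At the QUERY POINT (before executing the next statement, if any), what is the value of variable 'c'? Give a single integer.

Answer: 43

Derivation:
Step 1: declare c=1 at depth 0
Step 2: declare b=(read c)=1 at depth 0
Step 3: declare d=43 at depth 0
Step 4: declare c=(read d)=43 at depth 0
Step 5: declare c=(read d)=43 at depth 0
Step 6: declare a=(read d)=43 at depth 0
Step 7: declare b=54 at depth 0
Step 8: enter scope (depth=1)
Step 9: declare e=(read c)=43 at depth 1
Visible at query point: a=43 b=54 c=43 d=43 e=43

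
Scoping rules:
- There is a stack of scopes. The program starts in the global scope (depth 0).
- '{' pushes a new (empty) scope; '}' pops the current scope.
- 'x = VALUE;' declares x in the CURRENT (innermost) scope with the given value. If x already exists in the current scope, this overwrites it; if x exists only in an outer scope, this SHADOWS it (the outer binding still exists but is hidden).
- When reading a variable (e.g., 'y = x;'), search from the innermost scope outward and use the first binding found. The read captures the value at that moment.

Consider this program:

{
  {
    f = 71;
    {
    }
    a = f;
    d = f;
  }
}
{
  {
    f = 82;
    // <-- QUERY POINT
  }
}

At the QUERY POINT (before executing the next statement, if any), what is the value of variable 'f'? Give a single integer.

Answer: 82

Derivation:
Step 1: enter scope (depth=1)
Step 2: enter scope (depth=2)
Step 3: declare f=71 at depth 2
Step 4: enter scope (depth=3)
Step 5: exit scope (depth=2)
Step 6: declare a=(read f)=71 at depth 2
Step 7: declare d=(read f)=71 at depth 2
Step 8: exit scope (depth=1)
Step 9: exit scope (depth=0)
Step 10: enter scope (depth=1)
Step 11: enter scope (depth=2)
Step 12: declare f=82 at depth 2
Visible at query point: f=82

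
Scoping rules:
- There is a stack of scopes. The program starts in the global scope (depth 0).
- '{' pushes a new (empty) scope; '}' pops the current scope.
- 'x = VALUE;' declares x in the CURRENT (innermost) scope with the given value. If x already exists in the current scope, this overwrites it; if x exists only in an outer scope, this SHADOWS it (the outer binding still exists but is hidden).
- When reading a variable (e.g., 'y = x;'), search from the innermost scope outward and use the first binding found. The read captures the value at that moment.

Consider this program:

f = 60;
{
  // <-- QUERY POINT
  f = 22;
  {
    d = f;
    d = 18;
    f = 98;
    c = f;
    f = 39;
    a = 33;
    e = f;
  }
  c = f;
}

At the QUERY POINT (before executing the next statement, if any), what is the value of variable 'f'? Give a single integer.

Step 1: declare f=60 at depth 0
Step 2: enter scope (depth=1)
Visible at query point: f=60

Answer: 60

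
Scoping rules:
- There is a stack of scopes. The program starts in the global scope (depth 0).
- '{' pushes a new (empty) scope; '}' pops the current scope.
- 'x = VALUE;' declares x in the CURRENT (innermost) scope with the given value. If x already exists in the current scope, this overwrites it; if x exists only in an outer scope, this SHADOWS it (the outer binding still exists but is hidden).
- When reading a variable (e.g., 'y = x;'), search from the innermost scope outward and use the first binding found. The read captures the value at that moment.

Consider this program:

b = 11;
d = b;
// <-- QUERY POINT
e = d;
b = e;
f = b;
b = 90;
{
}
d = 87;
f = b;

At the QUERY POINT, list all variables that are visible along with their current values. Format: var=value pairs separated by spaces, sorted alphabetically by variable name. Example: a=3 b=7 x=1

Step 1: declare b=11 at depth 0
Step 2: declare d=(read b)=11 at depth 0
Visible at query point: b=11 d=11

Answer: b=11 d=11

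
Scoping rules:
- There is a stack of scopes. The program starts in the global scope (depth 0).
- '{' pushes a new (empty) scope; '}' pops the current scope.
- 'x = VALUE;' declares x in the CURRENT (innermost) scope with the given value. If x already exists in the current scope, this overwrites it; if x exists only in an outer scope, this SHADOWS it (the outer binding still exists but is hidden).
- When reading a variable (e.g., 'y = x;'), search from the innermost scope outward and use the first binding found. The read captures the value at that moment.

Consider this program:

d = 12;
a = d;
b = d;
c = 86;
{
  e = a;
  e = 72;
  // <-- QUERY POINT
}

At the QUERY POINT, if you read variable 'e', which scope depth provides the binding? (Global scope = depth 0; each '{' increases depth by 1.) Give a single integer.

Step 1: declare d=12 at depth 0
Step 2: declare a=(read d)=12 at depth 0
Step 3: declare b=(read d)=12 at depth 0
Step 4: declare c=86 at depth 0
Step 5: enter scope (depth=1)
Step 6: declare e=(read a)=12 at depth 1
Step 7: declare e=72 at depth 1
Visible at query point: a=12 b=12 c=86 d=12 e=72

Answer: 1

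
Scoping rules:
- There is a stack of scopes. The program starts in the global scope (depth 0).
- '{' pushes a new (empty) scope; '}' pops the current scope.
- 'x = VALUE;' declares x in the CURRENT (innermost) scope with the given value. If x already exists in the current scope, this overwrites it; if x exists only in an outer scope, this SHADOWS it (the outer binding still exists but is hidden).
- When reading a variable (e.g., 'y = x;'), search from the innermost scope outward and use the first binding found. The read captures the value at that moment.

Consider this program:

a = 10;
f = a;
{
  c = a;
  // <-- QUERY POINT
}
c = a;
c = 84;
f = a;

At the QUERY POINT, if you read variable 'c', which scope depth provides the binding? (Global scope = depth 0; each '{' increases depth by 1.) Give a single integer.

Answer: 1

Derivation:
Step 1: declare a=10 at depth 0
Step 2: declare f=(read a)=10 at depth 0
Step 3: enter scope (depth=1)
Step 4: declare c=(read a)=10 at depth 1
Visible at query point: a=10 c=10 f=10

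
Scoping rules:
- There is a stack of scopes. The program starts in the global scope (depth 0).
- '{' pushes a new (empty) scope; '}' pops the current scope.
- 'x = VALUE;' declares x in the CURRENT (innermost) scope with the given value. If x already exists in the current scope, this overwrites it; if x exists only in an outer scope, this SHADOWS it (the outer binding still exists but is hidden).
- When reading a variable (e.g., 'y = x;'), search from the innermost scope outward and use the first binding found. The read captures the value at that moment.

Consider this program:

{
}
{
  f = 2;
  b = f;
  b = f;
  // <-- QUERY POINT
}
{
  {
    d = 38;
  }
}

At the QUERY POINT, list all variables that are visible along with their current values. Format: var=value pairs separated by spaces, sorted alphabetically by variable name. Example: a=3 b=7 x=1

Answer: b=2 f=2

Derivation:
Step 1: enter scope (depth=1)
Step 2: exit scope (depth=0)
Step 3: enter scope (depth=1)
Step 4: declare f=2 at depth 1
Step 5: declare b=(read f)=2 at depth 1
Step 6: declare b=(read f)=2 at depth 1
Visible at query point: b=2 f=2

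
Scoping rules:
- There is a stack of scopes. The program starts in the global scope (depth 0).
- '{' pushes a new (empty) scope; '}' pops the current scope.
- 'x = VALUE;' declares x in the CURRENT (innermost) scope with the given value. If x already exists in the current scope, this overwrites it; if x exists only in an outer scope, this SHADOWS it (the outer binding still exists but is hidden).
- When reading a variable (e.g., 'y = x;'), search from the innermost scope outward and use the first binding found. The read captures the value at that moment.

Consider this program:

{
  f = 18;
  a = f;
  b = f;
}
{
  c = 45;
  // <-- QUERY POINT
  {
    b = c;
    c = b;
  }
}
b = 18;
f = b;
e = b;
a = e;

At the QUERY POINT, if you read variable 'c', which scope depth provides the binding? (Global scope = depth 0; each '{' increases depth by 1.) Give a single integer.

Answer: 1

Derivation:
Step 1: enter scope (depth=1)
Step 2: declare f=18 at depth 1
Step 3: declare a=(read f)=18 at depth 1
Step 4: declare b=(read f)=18 at depth 1
Step 5: exit scope (depth=0)
Step 6: enter scope (depth=1)
Step 7: declare c=45 at depth 1
Visible at query point: c=45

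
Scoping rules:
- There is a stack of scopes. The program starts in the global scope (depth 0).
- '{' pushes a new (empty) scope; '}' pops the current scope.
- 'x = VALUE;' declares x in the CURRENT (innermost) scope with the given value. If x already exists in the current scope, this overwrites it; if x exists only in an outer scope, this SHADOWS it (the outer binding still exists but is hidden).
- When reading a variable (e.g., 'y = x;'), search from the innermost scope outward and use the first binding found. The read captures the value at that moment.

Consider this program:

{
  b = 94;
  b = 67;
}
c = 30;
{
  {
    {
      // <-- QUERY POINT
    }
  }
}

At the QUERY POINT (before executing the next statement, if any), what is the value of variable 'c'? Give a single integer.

Answer: 30

Derivation:
Step 1: enter scope (depth=1)
Step 2: declare b=94 at depth 1
Step 3: declare b=67 at depth 1
Step 4: exit scope (depth=0)
Step 5: declare c=30 at depth 0
Step 6: enter scope (depth=1)
Step 7: enter scope (depth=2)
Step 8: enter scope (depth=3)
Visible at query point: c=30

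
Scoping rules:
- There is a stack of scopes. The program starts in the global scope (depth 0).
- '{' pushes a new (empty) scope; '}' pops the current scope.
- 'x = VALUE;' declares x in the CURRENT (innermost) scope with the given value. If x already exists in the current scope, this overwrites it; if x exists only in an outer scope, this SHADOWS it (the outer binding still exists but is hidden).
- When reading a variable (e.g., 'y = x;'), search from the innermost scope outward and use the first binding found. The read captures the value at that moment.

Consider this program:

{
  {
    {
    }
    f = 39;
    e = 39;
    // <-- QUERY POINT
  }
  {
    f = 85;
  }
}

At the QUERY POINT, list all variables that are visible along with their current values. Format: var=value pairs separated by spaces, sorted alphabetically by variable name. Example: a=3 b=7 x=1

Answer: e=39 f=39

Derivation:
Step 1: enter scope (depth=1)
Step 2: enter scope (depth=2)
Step 3: enter scope (depth=3)
Step 4: exit scope (depth=2)
Step 5: declare f=39 at depth 2
Step 6: declare e=39 at depth 2
Visible at query point: e=39 f=39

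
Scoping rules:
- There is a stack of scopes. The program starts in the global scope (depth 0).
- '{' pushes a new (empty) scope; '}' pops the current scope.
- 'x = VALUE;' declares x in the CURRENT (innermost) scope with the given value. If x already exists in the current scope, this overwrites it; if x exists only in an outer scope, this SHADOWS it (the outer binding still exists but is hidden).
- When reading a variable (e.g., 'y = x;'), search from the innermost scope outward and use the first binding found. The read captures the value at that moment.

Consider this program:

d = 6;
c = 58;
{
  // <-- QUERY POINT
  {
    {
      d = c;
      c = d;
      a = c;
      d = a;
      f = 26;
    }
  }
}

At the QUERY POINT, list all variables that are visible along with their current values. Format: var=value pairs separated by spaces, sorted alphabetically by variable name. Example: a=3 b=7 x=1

Answer: c=58 d=6

Derivation:
Step 1: declare d=6 at depth 0
Step 2: declare c=58 at depth 0
Step 3: enter scope (depth=1)
Visible at query point: c=58 d=6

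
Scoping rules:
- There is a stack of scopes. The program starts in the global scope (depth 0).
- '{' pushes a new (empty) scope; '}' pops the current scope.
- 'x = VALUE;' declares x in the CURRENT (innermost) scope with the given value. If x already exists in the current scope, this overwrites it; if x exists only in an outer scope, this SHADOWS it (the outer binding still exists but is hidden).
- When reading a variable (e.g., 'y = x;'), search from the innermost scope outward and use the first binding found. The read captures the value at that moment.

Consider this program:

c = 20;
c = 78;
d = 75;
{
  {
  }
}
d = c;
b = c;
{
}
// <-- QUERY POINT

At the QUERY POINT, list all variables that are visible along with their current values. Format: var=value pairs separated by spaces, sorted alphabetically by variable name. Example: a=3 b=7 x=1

Answer: b=78 c=78 d=78

Derivation:
Step 1: declare c=20 at depth 0
Step 2: declare c=78 at depth 0
Step 3: declare d=75 at depth 0
Step 4: enter scope (depth=1)
Step 5: enter scope (depth=2)
Step 6: exit scope (depth=1)
Step 7: exit scope (depth=0)
Step 8: declare d=(read c)=78 at depth 0
Step 9: declare b=(read c)=78 at depth 0
Step 10: enter scope (depth=1)
Step 11: exit scope (depth=0)
Visible at query point: b=78 c=78 d=78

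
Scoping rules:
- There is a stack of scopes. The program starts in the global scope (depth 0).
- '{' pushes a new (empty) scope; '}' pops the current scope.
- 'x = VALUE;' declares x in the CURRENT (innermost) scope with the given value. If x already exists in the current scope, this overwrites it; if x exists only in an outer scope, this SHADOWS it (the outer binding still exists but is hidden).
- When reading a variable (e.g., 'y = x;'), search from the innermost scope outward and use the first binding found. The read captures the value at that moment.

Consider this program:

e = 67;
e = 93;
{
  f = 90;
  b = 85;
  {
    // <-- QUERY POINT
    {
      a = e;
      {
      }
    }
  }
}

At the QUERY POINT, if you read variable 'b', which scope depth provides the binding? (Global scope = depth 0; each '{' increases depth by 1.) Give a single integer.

Step 1: declare e=67 at depth 0
Step 2: declare e=93 at depth 0
Step 3: enter scope (depth=1)
Step 4: declare f=90 at depth 1
Step 5: declare b=85 at depth 1
Step 6: enter scope (depth=2)
Visible at query point: b=85 e=93 f=90

Answer: 1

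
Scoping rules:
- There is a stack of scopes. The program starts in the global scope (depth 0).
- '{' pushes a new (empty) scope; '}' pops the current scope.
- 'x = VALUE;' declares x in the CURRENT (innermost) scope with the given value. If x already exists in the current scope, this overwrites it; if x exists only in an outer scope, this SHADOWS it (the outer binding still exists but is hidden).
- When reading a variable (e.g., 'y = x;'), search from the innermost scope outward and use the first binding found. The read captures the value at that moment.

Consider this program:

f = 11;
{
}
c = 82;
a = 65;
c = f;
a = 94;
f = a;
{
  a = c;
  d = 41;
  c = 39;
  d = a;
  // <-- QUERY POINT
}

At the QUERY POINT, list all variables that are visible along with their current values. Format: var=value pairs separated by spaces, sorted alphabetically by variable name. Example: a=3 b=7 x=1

Step 1: declare f=11 at depth 0
Step 2: enter scope (depth=1)
Step 3: exit scope (depth=0)
Step 4: declare c=82 at depth 0
Step 5: declare a=65 at depth 0
Step 6: declare c=(read f)=11 at depth 0
Step 7: declare a=94 at depth 0
Step 8: declare f=(read a)=94 at depth 0
Step 9: enter scope (depth=1)
Step 10: declare a=(read c)=11 at depth 1
Step 11: declare d=41 at depth 1
Step 12: declare c=39 at depth 1
Step 13: declare d=(read a)=11 at depth 1
Visible at query point: a=11 c=39 d=11 f=94

Answer: a=11 c=39 d=11 f=94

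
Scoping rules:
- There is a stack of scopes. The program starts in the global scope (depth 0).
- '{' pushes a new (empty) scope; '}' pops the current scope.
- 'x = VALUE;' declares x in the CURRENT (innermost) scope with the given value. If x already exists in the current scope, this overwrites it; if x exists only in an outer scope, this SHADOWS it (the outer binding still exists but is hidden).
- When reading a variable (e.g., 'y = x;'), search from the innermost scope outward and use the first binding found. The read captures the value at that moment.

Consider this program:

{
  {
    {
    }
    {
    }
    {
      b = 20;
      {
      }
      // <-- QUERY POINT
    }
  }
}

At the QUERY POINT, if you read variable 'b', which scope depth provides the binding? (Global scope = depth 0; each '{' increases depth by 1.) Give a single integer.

Answer: 3

Derivation:
Step 1: enter scope (depth=1)
Step 2: enter scope (depth=2)
Step 3: enter scope (depth=3)
Step 4: exit scope (depth=2)
Step 5: enter scope (depth=3)
Step 6: exit scope (depth=2)
Step 7: enter scope (depth=3)
Step 8: declare b=20 at depth 3
Step 9: enter scope (depth=4)
Step 10: exit scope (depth=3)
Visible at query point: b=20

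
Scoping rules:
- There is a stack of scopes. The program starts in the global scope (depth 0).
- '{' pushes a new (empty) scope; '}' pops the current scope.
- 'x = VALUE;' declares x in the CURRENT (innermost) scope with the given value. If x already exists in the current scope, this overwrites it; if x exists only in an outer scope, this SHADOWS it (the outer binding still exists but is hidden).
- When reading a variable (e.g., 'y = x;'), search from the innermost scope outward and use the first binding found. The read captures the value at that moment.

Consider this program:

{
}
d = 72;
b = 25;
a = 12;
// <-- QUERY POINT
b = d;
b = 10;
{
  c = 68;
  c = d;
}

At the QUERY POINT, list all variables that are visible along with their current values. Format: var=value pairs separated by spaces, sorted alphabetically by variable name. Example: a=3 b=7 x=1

Step 1: enter scope (depth=1)
Step 2: exit scope (depth=0)
Step 3: declare d=72 at depth 0
Step 4: declare b=25 at depth 0
Step 5: declare a=12 at depth 0
Visible at query point: a=12 b=25 d=72

Answer: a=12 b=25 d=72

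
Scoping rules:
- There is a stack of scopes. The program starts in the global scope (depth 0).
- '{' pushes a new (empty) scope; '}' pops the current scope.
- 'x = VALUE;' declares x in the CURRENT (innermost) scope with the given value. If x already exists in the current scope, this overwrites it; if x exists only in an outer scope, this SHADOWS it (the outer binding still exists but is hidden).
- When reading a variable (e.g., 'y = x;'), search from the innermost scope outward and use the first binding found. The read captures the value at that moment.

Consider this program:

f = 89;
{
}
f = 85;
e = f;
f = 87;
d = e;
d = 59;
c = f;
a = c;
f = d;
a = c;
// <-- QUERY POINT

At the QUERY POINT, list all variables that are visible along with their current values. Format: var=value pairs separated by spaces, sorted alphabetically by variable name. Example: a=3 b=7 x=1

Answer: a=87 c=87 d=59 e=85 f=59

Derivation:
Step 1: declare f=89 at depth 0
Step 2: enter scope (depth=1)
Step 3: exit scope (depth=0)
Step 4: declare f=85 at depth 0
Step 5: declare e=(read f)=85 at depth 0
Step 6: declare f=87 at depth 0
Step 7: declare d=(read e)=85 at depth 0
Step 8: declare d=59 at depth 0
Step 9: declare c=(read f)=87 at depth 0
Step 10: declare a=(read c)=87 at depth 0
Step 11: declare f=(read d)=59 at depth 0
Step 12: declare a=(read c)=87 at depth 0
Visible at query point: a=87 c=87 d=59 e=85 f=59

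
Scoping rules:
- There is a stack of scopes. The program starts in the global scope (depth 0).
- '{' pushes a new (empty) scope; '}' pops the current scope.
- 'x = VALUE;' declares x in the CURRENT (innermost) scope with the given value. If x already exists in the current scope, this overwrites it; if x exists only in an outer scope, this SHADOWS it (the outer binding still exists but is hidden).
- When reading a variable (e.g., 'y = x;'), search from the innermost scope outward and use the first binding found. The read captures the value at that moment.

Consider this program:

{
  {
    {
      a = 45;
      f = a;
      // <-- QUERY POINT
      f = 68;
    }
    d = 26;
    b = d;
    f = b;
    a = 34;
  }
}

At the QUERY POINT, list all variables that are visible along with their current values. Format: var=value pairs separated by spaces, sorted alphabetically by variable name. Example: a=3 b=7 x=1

Answer: a=45 f=45

Derivation:
Step 1: enter scope (depth=1)
Step 2: enter scope (depth=2)
Step 3: enter scope (depth=3)
Step 4: declare a=45 at depth 3
Step 5: declare f=(read a)=45 at depth 3
Visible at query point: a=45 f=45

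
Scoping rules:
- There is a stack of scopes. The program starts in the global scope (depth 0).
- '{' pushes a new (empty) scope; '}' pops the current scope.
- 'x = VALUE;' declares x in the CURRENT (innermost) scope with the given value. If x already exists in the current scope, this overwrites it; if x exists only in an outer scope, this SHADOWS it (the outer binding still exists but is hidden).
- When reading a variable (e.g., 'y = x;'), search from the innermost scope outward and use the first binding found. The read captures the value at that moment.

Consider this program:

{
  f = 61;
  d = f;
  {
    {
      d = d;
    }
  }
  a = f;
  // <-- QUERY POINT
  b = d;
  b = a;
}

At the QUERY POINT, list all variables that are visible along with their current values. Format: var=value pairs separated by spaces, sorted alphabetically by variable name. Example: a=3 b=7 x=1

Answer: a=61 d=61 f=61

Derivation:
Step 1: enter scope (depth=1)
Step 2: declare f=61 at depth 1
Step 3: declare d=(read f)=61 at depth 1
Step 4: enter scope (depth=2)
Step 5: enter scope (depth=3)
Step 6: declare d=(read d)=61 at depth 3
Step 7: exit scope (depth=2)
Step 8: exit scope (depth=1)
Step 9: declare a=(read f)=61 at depth 1
Visible at query point: a=61 d=61 f=61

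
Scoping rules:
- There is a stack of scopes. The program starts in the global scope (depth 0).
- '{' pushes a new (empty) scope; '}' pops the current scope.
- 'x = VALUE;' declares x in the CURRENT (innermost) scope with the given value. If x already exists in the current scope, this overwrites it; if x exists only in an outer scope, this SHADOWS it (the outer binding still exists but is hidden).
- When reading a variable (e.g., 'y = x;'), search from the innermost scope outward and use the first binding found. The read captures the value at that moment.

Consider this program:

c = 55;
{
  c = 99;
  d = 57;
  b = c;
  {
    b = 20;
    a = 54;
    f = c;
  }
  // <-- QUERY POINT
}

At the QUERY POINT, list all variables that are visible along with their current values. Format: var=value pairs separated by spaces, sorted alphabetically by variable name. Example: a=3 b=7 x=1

Step 1: declare c=55 at depth 0
Step 2: enter scope (depth=1)
Step 3: declare c=99 at depth 1
Step 4: declare d=57 at depth 1
Step 5: declare b=(read c)=99 at depth 1
Step 6: enter scope (depth=2)
Step 7: declare b=20 at depth 2
Step 8: declare a=54 at depth 2
Step 9: declare f=(read c)=99 at depth 2
Step 10: exit scope (depth=1)
Visible at query point: b=99 c=99 d=57

Answer: b=99 c=99 d=57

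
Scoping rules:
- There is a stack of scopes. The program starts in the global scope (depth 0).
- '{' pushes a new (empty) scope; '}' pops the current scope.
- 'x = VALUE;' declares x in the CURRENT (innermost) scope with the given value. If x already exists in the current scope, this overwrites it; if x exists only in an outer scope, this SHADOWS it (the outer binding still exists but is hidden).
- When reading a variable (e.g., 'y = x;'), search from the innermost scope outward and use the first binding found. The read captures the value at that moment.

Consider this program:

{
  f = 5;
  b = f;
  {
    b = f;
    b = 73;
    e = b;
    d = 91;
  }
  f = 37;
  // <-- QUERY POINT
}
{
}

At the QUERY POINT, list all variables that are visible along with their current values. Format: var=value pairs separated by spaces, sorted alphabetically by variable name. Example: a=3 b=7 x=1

Step 1: enter scope (depth=1)
Step 2: declare f=5 at depth 1
Step 3: declare b=(read f)=5 at depth 1
Step 4: enter scope (depth=2)
Step 5: declare b=(read f)=5 at depth 2
Step 6: declare b=73 at depth 2
Step 7: declare e=(read b)=73 at depth 2
Step 8: declare d=91 at depth 2
Step 9: exit scope (depth=1)
Step 10: declare f=37 at depth 1
Visible at query point: b=5 f=37

Answer: b=5 f=37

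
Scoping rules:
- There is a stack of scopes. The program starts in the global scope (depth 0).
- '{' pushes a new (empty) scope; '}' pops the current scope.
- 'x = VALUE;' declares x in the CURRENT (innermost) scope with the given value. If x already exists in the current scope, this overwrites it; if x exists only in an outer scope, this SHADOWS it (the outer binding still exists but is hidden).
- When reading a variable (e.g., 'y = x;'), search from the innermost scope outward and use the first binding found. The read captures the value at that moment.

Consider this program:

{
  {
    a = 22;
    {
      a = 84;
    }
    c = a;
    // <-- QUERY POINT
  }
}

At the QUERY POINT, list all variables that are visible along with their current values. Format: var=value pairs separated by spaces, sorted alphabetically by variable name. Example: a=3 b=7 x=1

Step 1: enter scope (depth=1)
Step 2: enter scope (depth=2)
Step 3: declare a=22 at depth 2
Step 4: enter scope (depth=3)
Step 5: declare a=84 at depth 3
Step 6: exit scope (depth=2)
Step 7: declare c=(read a)=22 at depth 2
Visible at query point: a=22 c=22

Answer: a=22 c=22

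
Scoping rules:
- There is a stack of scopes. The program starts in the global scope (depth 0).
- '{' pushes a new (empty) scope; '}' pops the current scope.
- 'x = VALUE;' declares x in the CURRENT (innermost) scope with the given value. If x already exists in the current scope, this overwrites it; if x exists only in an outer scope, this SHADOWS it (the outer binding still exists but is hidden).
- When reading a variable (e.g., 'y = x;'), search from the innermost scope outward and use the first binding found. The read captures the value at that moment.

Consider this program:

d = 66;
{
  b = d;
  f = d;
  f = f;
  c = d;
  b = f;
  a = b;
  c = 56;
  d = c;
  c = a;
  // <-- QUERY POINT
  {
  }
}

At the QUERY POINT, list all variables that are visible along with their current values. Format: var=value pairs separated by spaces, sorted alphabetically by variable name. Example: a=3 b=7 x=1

Answer: a=66 b=66 c=66 d=56 f=66

Derivation:
Step 1: declare d=66 at depth 0
Step 2: enter scope (depth=1)
Step 3: declare b=(read d)=66 at depth 1
Step 4: declare f=(read d)=66 at depth 1
Step 5: declare f=(read f)=66 at depth 1
Step 6: declare c=(read d)=66 at depth 1
Step 7: declare b=(read f)=66 at depth 1
Step 8: declare a=(read b)=66 at depth 1
Step 9: declare c=56 at depth 1
Step 10: declare d=(read c)=56 at depth 1
Step 11: declare c=(read a)=66 at depth 1
Visible at query point: a=66 b=66 c=66 d=56 f=66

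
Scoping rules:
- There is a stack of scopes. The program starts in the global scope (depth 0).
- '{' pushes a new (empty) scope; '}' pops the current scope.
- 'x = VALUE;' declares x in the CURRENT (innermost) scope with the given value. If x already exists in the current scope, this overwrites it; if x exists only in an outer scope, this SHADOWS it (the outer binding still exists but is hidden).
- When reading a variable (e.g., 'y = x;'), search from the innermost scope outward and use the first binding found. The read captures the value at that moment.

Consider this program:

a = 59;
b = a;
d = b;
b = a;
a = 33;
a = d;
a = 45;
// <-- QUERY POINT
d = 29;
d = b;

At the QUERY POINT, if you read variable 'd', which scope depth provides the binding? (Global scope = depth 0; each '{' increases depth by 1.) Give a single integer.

Step 1: declare a=59 at depth 0
Step 2: declare b=(read a)=59 at depth 0
Step 3: declare d=(read b)=59 at depth 0
Step 4: declare b=(read a)=59 at depth 0
Step 5: declare a=33 at depth 0
Step 6: declare a=(read d)=59 at depth 0
Step 7: declare a=45 at depth 0
Visible at query point: a=45 b=59 d=59

Answer: 0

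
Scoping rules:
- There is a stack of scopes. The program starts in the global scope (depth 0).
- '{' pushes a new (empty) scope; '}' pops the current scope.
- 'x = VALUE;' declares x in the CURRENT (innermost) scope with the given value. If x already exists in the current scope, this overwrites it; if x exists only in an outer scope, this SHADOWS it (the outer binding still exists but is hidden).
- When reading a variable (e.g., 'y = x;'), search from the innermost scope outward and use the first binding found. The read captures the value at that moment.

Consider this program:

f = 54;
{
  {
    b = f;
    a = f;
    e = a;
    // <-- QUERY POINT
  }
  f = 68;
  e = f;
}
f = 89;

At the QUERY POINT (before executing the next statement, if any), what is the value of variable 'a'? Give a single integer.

Step 1: declare f=54 at depth 0
Step 2: enter scope (depth=1)
Step 3: enter scope (depth=2)
Step 4: declare b=(read f)=54 at depth 2
Step 5: declare a=(read f)=54 at depth 2
Step 6: declare e=(read a)=54 at depth 2
Visible at query point: a=54 b=54 e=54 f=54

Answer: 54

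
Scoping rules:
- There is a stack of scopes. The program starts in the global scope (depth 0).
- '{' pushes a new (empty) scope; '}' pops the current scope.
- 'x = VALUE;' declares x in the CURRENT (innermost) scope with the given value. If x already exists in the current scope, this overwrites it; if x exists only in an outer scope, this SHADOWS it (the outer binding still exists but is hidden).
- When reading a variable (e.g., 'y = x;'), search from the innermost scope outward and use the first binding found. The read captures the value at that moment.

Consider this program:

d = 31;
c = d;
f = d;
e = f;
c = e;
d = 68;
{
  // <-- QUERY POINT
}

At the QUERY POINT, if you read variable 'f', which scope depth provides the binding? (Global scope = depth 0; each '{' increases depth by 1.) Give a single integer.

Step 1: declare d=31 at depth 0
Step 2: declare c=(read d)=31 at depth 0
Step 3: declare f=(read d)=31 at depth 0
Step 4: declare e=(read f)=31 at depth 0
Step 5: declare c=(read e)=31 at depth 0
Step 6: declare d=68 at depth 0
Step 7: enter scope (depth=1)
Visible at query point: c=31 d=68 e=31 f=31

Answer: 0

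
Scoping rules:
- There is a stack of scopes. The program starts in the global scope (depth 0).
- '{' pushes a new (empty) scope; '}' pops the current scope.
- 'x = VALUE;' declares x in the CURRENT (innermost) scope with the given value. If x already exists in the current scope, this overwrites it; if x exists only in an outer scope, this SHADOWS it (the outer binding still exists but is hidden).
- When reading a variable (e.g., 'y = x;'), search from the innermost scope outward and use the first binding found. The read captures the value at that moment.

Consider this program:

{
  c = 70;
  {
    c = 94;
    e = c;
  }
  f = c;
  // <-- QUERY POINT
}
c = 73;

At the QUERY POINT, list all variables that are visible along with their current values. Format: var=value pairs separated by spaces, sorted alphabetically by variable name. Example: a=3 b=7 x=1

Step 1: enter scope (depth=1)
Step 2: declare c=70 at depth 1
Step 3: enter scope (depth=2)
Step 4: declare c=94 at depth 2
Step 5: declare e=(read c)=94 at depth 2
Step 6: exit scope (depth=1)
Step 7: declare f=(read c)=70 at depth 1
Visible at query point: c=70 f=70

Answer: c=70 f=70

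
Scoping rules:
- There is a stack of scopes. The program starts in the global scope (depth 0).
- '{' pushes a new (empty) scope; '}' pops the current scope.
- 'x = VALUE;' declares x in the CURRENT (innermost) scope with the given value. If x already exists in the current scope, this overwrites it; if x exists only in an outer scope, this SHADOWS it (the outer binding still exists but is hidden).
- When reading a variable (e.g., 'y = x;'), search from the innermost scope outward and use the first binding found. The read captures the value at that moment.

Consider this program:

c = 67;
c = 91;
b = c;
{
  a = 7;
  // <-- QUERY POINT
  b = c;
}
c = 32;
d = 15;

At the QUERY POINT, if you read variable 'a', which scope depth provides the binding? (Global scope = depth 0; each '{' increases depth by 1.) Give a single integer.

Step 1: declare c=67 at depth 0
Step 2: declare c=91 at depth 0
Step 3: declare b=(read c)=91 at depth 0
Step 4: enter scope (depth=1)
Step 5: declare a=7 at depth 1
Visible at query point: a=7 b=91 c=91

Answer: 1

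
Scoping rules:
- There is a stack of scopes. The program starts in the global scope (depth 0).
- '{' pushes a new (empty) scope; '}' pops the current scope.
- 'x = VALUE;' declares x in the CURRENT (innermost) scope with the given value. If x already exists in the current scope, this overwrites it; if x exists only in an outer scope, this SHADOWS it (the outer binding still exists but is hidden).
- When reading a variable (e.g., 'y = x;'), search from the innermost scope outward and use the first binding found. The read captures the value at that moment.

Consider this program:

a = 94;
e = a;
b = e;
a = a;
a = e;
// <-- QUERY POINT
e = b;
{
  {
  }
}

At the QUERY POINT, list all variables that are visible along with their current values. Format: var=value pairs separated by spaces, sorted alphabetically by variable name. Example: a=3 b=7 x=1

Answer: a=94 b=94 e=94

Derivation:
Step 1: declare a=94 at depth 0
Step 2: declare e=(read a)=94 at depth 0
Step 3: declare b=(read e)=94 at depth 0
Step 4: declare a=(read a)=94 at depth 0
Step 5: declare a=(read e)=94 at depth 0
Visible at query point: a=94 b=94 e=94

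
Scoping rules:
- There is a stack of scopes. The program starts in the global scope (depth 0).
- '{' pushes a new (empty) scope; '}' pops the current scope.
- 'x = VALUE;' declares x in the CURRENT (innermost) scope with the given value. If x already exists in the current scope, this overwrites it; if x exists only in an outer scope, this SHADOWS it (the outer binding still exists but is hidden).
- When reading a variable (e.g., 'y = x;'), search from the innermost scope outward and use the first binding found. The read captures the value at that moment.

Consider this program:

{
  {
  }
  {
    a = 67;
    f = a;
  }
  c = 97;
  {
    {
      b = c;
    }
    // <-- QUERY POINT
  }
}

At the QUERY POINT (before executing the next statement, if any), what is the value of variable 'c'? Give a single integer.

Step 1: enter scope (depth=1)
Step 2: enter scope (depth=2)
Step 3: exit scope (depth=1)
Step 4: enter scope (depth=2)
Step 5: declare a=67 at depth 2
Step 6: declare f=(read a)=67 at depth 2
Step 7: exit scope (depth=1)
Step 8: declare c=97 at depth 1
Step 9: enter scope (depth=2)
Step 10: enter scope (depth=3)
Step 11: declare b=(read c)=97 at depth 3
Step 12: exit scope (depth=2)
Visible at query point: c=97

Answer: 97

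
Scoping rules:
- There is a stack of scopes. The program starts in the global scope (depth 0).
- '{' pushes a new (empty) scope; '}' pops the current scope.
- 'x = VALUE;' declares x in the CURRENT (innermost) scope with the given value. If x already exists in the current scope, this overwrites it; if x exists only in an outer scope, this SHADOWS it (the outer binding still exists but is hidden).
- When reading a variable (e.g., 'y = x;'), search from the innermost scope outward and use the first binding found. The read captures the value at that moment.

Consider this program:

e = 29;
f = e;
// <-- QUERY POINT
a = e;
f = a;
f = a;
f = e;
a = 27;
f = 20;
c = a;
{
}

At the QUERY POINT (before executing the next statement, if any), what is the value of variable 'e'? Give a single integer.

Answer: 29

Derivation:
Step 1: declare e=29 at depth 0
Step 2: declare f=(read e)=29 at depth 0
Visible at query point: e=29 f=29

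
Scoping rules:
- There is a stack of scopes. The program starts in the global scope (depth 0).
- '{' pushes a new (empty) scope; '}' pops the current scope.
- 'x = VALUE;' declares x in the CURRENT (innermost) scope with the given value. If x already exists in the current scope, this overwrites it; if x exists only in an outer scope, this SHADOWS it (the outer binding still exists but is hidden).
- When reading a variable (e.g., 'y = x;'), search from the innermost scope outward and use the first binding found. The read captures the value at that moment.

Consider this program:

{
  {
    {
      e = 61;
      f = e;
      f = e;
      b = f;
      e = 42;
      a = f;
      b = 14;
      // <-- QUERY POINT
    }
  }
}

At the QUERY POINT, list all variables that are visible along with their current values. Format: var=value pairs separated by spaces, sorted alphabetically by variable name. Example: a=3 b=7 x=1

Answer: a=61 b=14 e=42 f=61

Derivation:
Step 1: enter scope (depth=1)
Step 2: enter scope (depth=2)
Step 3: enter scope (depth=3)
Step 4: declare e=61 at depth 3
Step 5: declare f=(read e)=61 at depth 3
Step 6: declare f=(read e)=61 at depth 3
Step 7: declare b=(read f)=61 at depth 3
Step 8: declare e=42 at depth 3
Step 9: declare a=(read f)=61 at depth 3
Step 10: declare b=14 at depth 3
Visible at query point: a=61 b=14 e=42 f=61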